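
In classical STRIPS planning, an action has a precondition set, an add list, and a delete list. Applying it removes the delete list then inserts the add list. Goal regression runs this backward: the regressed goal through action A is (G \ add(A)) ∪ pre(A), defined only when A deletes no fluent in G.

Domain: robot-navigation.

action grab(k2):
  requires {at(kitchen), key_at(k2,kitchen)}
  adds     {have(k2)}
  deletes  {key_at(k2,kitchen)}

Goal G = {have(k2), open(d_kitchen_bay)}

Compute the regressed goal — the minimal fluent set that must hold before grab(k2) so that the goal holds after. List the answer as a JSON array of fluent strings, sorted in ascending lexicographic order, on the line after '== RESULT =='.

Compute (G \ add) ∪ pre:
  G ∩ del = {}  (empty — regression defined)
  G \ add = {have(k2), open(d_kitchen_bay)} \ {have(k2)} = {open(d_kitchen_bay)}
  ∪ pre   = {open(d_kitchen_bay)} ∪ {at(kitchen), key_at(k2,kitchen)}
          = {at(kitchen), key_at(k2,kitchen), open(d_kitchen_bay)}

== RESULT ==
["at(kitchen)", "key_at(k2,kitchen)", "open(d_kitchen_bay)"]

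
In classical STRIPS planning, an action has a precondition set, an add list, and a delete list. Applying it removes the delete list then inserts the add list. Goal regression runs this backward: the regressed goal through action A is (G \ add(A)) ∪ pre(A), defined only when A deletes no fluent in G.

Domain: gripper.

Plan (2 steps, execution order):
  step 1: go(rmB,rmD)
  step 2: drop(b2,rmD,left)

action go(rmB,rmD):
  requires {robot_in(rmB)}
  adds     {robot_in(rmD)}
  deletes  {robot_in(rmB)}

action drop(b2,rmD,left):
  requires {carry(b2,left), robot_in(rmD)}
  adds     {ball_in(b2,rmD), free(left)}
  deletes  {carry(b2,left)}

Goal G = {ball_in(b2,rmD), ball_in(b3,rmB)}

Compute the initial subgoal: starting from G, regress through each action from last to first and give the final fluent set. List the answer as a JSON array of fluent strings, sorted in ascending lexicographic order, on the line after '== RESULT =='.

Regress step by step:
  through step 2 (drop(b2,rmD,left)): drop {ball_in(b2,rmD)}, keep {ball_in(b3,rmB)}, require {carry(b2,left), robot_in(rmD)}
    → {ball_in(b3,rmB), carry(b2,left), robot_in(rmD)}
  through step 1 (go(rmB,rmD)): drop {robot_in(rmD)}, keep {ball_in(b3,rmB), carry(b2,left)}, require {robot_in(rmB)}
    → {ball_in(b3,rmB), carry(b2,left), robot_in(rmB)}

== RESULT ==
["ball_in(b3,rmB)", "carry(b2,left)", "robot_in(rmB)"]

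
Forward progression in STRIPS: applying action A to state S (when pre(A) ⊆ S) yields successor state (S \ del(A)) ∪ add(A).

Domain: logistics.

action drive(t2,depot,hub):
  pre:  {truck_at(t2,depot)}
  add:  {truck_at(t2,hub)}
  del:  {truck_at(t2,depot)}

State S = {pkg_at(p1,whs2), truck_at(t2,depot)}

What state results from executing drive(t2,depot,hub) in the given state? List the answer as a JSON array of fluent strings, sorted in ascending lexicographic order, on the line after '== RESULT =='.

Progress:
  pre ⊆ S: {truck_at(t2,depot)} ⊆ S  — applicable
  S \ del = {pkg_at(p1,whs2)}
  ∪ add   = {pkg_at(p1,whs2), truck_at(t2,hub)}

== RESULT ==
["pkg_at(p1,whs2)", "truck_at(t2,hub)"]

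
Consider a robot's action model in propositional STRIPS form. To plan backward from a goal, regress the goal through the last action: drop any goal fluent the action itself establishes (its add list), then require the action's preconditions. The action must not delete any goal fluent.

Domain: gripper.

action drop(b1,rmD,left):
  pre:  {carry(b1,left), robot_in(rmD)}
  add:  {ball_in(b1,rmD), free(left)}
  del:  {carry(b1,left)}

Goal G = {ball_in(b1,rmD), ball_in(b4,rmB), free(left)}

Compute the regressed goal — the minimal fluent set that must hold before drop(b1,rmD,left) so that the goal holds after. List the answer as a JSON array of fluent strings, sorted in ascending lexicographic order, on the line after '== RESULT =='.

Regress:
  G ∩ del = {}  (empty — regression defined)
  G \ add = {ball_in(b1,rmD), ball_in(b4,rmB), free(left)} \ {ball_in(b1,rmD), free(left)} = {ball_in(b4,rmB)}
  ∪ pre   = {ball_in(b4,rmB)} ∪ {carry(b1,left), robot_in(rmD)}
          = {ball_in(b4,rmB), carry(b1,left), robot_in(rmD)}

== RESULT ==
["ball_in(b4,rmB)", "carry(b1,left)", "robot_in(rmD)"]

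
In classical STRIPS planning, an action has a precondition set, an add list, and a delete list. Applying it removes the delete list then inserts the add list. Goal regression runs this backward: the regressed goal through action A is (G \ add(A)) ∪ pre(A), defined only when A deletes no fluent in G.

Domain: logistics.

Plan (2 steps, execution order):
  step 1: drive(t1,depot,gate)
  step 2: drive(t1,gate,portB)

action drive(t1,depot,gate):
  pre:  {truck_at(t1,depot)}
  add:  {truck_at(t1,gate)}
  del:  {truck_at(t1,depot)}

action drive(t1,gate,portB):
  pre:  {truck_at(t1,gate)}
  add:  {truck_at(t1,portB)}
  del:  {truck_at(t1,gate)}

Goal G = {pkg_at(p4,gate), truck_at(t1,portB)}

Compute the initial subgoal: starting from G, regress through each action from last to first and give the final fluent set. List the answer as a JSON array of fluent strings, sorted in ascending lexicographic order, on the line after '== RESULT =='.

Work backward from the goal:
  through step 2 (drive(t1,gate,portB)): drop {truck_at(t1,portB)}, keep {pkg_at(p4,gate)}, require {truck_at(t1,gate)}
    → {pkg_at(p4,gate), truck_at(t1,gate)}
  through step 1 (drive(t1,depot,gate)): drop {truck_at(t1,gate)}, keep {pkg_at(p4,gate)}, require {truck_at(t1,depot)}
    → {pkg_at(p4,gate), truck_at(t1,depot)}

== RESULT ==
["pkg_at(p4,gate)", "truck_at(t1,depot)"]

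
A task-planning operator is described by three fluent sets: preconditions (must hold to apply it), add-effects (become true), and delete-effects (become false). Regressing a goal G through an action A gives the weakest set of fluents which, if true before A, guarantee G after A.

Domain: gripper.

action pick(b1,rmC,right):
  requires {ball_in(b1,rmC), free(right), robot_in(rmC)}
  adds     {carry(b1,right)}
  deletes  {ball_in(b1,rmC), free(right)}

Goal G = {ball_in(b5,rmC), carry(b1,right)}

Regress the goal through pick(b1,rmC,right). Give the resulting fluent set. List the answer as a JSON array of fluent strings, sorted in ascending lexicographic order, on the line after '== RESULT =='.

Compute (G \ add) ∪ pre:
  G ∩ del = {}  (empty — regression defined)
  G \ add = {ball_in(b5,rmC), carry(b1,right)} \ {carry(b1,right)} = {ball_in(b5,rmC)}
  ∪ pre   = {ball_in(b5,rmC)} ∪ {ball_in(b1,rmC), free(right), robot_in(rmC)}
          = {ball_in(b1,rmC), ball_in(b5,rmC), free(right), robot_in(rmC)}

== RESULT ==
["ball_in(b1,rmC)", "ball_in(b5,rmC)", "free(right)", "robot_in(rmC)"]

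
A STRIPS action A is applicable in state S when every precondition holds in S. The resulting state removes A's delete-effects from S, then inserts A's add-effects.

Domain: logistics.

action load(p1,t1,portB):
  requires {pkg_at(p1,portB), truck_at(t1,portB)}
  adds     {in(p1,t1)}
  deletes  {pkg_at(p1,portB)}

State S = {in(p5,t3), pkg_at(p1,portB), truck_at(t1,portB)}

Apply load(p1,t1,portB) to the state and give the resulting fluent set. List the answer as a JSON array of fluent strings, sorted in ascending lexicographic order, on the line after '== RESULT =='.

Progress:
  pre ⊆ S: {pkg_at(p1,portB), truck_at(t1,portB)} ⊆ S  — applicable
  S \ del = {in(p5,t3), truck_at(t1,portB)}
  ∪ add   = {in(p1,t1), in(p5,t3), truck_at(t1,portB)}

== RESULT ==
["in(p1,t1)", "in(p5,t3)", "truck_at(t1,portB)"]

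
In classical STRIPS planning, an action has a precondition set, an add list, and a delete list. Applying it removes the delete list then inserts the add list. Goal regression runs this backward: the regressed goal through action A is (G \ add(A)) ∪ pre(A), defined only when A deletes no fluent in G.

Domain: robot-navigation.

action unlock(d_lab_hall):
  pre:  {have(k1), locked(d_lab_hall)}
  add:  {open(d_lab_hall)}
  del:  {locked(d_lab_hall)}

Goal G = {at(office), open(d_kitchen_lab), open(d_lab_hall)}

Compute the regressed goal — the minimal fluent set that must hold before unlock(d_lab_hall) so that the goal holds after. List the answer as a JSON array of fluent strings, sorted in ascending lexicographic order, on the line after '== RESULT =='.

Compute (G \ add) ∪ pre:
  G ∩ del = {}  (empty — regression defined)
  G \ add = {at(office), open(d_kitchen_lab), open(d_lab_hall)} \ {open(d_lab_hall)} = {at(office), open(d_kitchen_lab)}
  ∪ pre   = {at(office), open(d_kitchen_lab)} ∪ {have(k1), locked(d_lab_hall)}
          = {at(office), have(k1), locked(d_lab_hall), open(d_kitchen_lab)}

== RESULT ==
["at(office)", "have(k1)", "locked(d_lab_hall)", "open(d_kitchen_lab)"]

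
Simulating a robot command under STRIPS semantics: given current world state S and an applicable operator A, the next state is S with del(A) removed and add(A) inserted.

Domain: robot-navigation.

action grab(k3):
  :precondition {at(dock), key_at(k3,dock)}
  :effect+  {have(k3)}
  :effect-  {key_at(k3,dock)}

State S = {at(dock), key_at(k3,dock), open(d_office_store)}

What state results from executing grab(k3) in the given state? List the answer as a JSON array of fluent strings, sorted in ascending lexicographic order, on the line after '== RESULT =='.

Progress:
  pre ⊆ S: {at(dock), key_at(k3,dock)} ⊆ S  — applicable
  S \ del = {at(dock), open(d_office_store)}
  ∪ add   = {at(dock), have(k3), open(d_office_store)}

== RESULT ==
["at(dock)", "have(k3)", "open(d_office_store)"]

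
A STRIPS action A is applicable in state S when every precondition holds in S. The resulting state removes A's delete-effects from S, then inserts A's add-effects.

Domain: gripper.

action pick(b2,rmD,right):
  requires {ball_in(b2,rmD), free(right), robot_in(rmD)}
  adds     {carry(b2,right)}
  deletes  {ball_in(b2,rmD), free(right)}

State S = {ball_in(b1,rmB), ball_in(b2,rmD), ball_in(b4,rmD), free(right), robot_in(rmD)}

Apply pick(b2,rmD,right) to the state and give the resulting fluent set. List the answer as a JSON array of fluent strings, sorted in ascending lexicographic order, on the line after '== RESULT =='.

Compute (S \ del) ∪ add:
  pre ⊆ S: {ball_in(b2,rmD), free(right), robot_in(rmD)} ⊆ S  — applicable
  S \ del = {ball_in(b1,rmB), ball_in(b4,rmD), robot_in(rmD)}
  ∪ add   = {ball_in(b1,rmB), ball_in(b4,rmD), carry(b2,right), robot_in(rmD)}

== RESULT ==
["ball_in(b1,rmB)", "ball_in(b4,rmD)", "carry(b2,right)", "robot_in(rmD)"]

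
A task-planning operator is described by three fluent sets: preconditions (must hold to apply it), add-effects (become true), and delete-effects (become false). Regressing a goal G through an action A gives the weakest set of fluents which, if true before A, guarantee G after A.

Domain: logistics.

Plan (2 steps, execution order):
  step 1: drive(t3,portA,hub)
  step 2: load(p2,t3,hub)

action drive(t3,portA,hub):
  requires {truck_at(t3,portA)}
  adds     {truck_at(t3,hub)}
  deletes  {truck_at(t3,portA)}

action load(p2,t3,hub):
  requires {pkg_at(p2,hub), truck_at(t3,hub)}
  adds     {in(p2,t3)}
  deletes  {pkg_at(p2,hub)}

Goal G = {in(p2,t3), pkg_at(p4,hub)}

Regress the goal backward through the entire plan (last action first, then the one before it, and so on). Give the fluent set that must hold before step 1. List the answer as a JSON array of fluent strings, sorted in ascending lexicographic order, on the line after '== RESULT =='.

Regress step by step:
  through step 2 (load(p2,t3,hub)): drop {in(p2,t3)}, keep {pkg_at(p4,hub)}, require {pkg_at(p2,hub), truck_at(t3,hub)}
    → {pkg_at(p2,hub), pkg_at(p4,hub), truck_at(t3,hub)}
  through step 1 (drive(t3,portA,hub)): drop {truck_at(t3,hub)}, keep {pkg_at(p2,hub), pkg_at(p4,hub)}, require {truck_at(t3,portA)}
    → {pkg_at(p2,hub), pkg_at(p4,hub), truck_at(t3,portA)}

== RESULT ==
["pkg_at(p2,hub)", "pkg_at(p4,hub)", "truck_at(t3,portA)"]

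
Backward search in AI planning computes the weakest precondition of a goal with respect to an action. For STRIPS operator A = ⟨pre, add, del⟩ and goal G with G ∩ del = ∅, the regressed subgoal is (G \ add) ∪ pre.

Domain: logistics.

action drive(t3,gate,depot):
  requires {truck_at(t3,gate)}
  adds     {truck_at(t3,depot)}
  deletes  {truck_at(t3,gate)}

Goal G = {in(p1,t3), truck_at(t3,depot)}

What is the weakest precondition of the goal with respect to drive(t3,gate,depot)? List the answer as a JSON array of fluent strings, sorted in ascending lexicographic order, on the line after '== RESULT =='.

Regress:
  G ∩ del = {}  (empty — regression defined)
  G \ add = {in(p1,t3), truck_at(t3,depot)} \ {truck_at(t3,depot)} = {in(p1,t3)}
  ∪ pre   = {in(p1,t3)} ∪ {truck_at(t3,gate)}
          = {in(p1,t3), truck_at(t3,gate)}

== RESULT ==
["in(p1,t3)", "truck_at(t3,gate)"]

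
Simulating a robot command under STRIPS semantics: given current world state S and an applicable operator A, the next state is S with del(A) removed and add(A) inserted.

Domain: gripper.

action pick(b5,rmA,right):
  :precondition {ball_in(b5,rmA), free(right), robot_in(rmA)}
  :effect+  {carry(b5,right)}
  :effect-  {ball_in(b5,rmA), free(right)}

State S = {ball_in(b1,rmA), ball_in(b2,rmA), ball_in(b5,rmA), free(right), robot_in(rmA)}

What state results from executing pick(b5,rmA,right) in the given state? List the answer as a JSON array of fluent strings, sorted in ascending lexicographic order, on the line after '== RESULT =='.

Progress:
  pre ⊆ S: {ball_in(b5,rmA), free(right), robot_in(rmA)} ⊆ S  — applicable
  S \ del = {ball_in(b1,rmA), ball_in(b2,rmA), robot_in(rmA)}
  ∪ add   = {ball_in(b1,rmA), ball_in(b2,rmA), carry(b5,right), robot_in(rmA)}

== RESULT ==
["ball_in(b1,rmA)", "ball_in(b2,rmA)", "carry(b5,right)", "robot_in(rmA)"]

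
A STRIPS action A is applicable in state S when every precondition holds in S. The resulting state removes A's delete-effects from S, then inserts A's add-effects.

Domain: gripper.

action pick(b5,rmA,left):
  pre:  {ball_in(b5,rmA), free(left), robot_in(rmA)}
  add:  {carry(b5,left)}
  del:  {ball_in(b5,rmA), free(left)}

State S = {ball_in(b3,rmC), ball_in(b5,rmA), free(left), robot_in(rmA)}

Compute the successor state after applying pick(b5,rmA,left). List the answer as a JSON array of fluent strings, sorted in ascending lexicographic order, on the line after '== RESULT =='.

Progress:
  pre ⊆ S: {ball_in(b5,rmA), free(left), robot_in(rmA)} ⊆ S  — applicable
  S \ del = {ball_in(b3,rmC), robot_in(rmA)}
  ∪ add   = {ball_in(b3,rmC), carry(b5,left), robot_in(rmA)}

== RESULT ==
["ball_in(b3,rmC)", "carry(b5,left)", "robot_in(rmA)"]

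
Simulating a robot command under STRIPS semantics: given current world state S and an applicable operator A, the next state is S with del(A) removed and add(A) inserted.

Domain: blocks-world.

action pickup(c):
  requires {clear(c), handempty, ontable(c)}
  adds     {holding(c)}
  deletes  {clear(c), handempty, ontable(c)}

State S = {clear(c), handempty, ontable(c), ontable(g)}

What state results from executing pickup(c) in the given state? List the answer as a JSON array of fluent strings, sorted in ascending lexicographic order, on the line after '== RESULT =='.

Progress:
  pre ⊆ S: {clear(c), handempty, ontable(c)} ⊆ S  — applicable
  S \ del = {ontable(g)}
  ∪ add   = {holding(c), ontable(g)}

== RESULT ==
["holding(c)", "ontable(g)"]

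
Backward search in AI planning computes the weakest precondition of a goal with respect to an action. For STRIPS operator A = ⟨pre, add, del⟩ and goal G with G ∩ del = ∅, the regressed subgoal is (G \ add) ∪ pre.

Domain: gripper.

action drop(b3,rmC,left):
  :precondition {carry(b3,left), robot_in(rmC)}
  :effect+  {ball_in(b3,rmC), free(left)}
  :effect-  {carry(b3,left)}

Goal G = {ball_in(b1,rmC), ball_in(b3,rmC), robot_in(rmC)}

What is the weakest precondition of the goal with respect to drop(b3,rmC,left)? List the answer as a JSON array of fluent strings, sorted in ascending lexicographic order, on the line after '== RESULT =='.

Regress:
  G ∩ del = {}  (empty — regression defined)
  G \ add = {ball_in(b1,rmC), ball_in(b3,rmC), robot_in(rmC)} \ {ball_in(b3,rmC), free(left)} = {ball_in(b1,rmC), robot_in(rmC)}
  ∪ pre   = {ball_in(b1,rmC), robot_in(rmC)} ∪ {carry(b3,left), robot_in(rmC)}
          = {ball_in(b1,rmC), carry(b3,left), robot_in(rmC)}

== RESULT ==
["ball_in(b1,rmC)", "carry(b3,left)", "robot_in(rmC)"]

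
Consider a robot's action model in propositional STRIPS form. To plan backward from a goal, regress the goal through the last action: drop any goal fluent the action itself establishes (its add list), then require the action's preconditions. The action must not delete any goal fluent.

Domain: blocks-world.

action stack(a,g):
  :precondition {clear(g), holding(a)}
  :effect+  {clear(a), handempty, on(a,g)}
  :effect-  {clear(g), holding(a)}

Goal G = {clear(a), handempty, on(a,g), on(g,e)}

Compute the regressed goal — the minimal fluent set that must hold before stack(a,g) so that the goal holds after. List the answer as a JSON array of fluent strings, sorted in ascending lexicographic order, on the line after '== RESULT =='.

Regress:
  G ∩ del = {}  (empty — regression defined)
  G \ add = {clear(a), handempty, on(a,g), on(g,e)} \ {clear(a), handempty, on(a,g)} = {on(g,e)}
  ∪ pre   = {on(g,e)} ∪ {clear(g), holding(a)}
          = {clear(g), holding(a), on(g,e)}

== RESULT ==
["clear(g)", "holding(a)", "on(g,e)"]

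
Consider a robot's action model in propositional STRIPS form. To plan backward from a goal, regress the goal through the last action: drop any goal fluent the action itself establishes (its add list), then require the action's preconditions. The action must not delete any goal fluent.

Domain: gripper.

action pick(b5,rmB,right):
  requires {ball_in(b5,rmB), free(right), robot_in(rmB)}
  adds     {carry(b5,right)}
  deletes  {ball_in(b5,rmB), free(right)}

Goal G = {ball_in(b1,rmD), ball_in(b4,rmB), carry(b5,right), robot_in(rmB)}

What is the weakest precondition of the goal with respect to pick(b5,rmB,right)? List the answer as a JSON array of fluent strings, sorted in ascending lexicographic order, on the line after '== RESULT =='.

Compute (G \ add) ∪ pre:
  G ∩ del = {}  (empty — regression defined)
  G \ add = {ball_in(b1,rmD), ball_in(b4,rmB), carry(b5,right), robot_in(rmB)} \ {carry(b5,right)} = {ball_in(b1,rmD), ball_in(b4,rmB), robot_in(rmB)}
  ∪ pre   = {ball_in(b1,rmD), ball_in(b4,rmB), robot_in(rmB)} ∪ {ball_in(b5,rmB), free(right), robot_in(rmB)}
          = {ball_in(b1,rmD), ball_in(b4,rmB), ball_in(b5,rmB), free(right), robot_in(rmB)}

== RESULT ==
["ball_in(b1,rmD)", "ball_in(b4,rmB)", "ball_in(b5,rmB)", "free(right)", "robot_in(rmB)"]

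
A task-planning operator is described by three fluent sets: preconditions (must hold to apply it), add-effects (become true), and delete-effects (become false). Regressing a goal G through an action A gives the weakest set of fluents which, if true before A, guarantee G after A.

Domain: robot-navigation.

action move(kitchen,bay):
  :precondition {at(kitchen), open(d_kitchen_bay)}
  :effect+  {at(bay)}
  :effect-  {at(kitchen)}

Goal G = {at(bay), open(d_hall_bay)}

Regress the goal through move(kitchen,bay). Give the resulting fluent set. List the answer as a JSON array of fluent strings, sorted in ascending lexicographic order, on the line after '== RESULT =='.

Regress:
  G ∩ del = {}  (empty — regression defined)
  G \ add = {at(bay), open(d_hall_bay)} \ {at(bay)} = {open(d_hall_bay)}
  ∪ pre   = {open(d_hall_bay)} ∪ {at(kitchen), open(d_kitchen_bay)}
          = {at(kitchen), open(d_hall_bay), open(d_kitchen_bay)}

== RESULT ==
["at(kitchen)", "open(d_hall_bay)", "open(d_kitchen_bay)"]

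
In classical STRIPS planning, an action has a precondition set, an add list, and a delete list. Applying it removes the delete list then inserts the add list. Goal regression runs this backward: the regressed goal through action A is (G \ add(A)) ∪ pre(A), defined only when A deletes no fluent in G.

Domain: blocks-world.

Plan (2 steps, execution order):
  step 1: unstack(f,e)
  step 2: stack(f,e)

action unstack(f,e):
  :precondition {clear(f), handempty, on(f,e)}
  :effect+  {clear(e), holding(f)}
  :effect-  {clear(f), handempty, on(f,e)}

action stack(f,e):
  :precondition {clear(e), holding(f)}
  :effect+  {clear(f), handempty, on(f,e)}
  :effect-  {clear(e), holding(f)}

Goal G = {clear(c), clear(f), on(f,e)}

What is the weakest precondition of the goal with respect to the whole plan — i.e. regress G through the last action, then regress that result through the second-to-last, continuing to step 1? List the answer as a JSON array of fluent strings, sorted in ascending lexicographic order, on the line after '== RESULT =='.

Work backward from the goal:
  through step 2 (stack(f,e)): drop {clear(f), on(f,e)}, keep {clear(c)}, require {clear(e), holding(f)}
    → {clear(c), clear(e), holding(f)}
  through step 1 (unstack(f,e)): drop {clear(e), holding(f)}, keep {clear(c)}, require {clear(f), handempty, on(f,e)}
    → {clear(c), clear(f), handempty, on(f,e)}

== RESULT ==
["clear(c)", "clear(f)", "handempty", "on(f,e)"]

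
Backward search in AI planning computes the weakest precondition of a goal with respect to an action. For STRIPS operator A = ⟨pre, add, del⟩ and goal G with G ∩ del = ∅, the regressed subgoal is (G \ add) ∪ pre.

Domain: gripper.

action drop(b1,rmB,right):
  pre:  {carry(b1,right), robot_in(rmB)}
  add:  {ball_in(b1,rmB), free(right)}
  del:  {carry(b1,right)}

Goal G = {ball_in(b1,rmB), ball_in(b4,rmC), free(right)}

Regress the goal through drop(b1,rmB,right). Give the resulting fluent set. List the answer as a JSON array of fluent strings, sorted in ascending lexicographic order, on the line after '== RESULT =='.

Regress:
  G ∩ del = {}  (empty — regression defined)
  G \ add = {ball_in(b1,rmB), ball_in(b4,rmC), free(right)} \ {ball_in(b1,rmB), free(right)} = {ball_in(b4,rmC)}
  ∪ pre   = {ball_in(b4,rmC)} ∪ {carry(b1,right), robot_in(rmB)}
          = {ball_in(b4,rmC), carry(b1,right), robot_in(rmB)}

== RESULT ==
["ball_in(b4,rmC)", "carry(b1,right)", "robot_in(rmB)"]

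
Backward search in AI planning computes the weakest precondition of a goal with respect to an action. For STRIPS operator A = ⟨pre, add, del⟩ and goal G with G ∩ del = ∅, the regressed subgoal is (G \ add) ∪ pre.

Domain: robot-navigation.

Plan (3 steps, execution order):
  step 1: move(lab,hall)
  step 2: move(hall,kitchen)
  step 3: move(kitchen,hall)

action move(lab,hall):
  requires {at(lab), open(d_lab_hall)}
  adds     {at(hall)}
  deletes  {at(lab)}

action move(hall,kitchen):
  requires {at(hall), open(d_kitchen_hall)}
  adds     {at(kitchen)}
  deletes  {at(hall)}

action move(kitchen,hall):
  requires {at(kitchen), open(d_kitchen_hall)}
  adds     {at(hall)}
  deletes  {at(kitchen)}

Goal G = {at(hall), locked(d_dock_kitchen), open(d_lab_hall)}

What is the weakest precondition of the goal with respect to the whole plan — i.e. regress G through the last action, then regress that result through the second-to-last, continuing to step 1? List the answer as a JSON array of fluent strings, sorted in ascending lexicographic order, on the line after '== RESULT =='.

Regress step by step:
  through step 3 (move(kitchen,hall)): drop {at(hall)}, keep {locked(d_dock_kitchen), open(d_lab_hall)}, require {at(kitchen), open(d_kitchen_hall)}
    → {at(kitchen), locked(d_dock_kitchen), open(d_kitchen_hall), open(d_lab_hall)}
  through step 2 (move(hall,kitchen)): drop {at(kitchen)}, keep {locked(d_dock_kitchen), open(d_kitchen_hall), open(d_lab_hall)}, require {at(hall), open(d_kitchen_hall)}
    → {at(hall), locked(d_dock_kitchen), open(d_kitchen_hall), open(d_lab_hall)}
  through step 1 (move(lab,hall)): drop {at(hall)}, keep {locked(d_dock_kitchen), open(d_kitchen_hall), open(d_lab_hall)}, require {at(lab), open(d_lab_hall)}
    → {at(lab), locked(d_dock_kitchen), open(d_kitchen_hall), open(d_lab_hall)}

== RESULT ==
["at(lab)", "locked(d_dock_kitchen)", "open(d_kitchen_hall)", "open(d_lab_hall)"]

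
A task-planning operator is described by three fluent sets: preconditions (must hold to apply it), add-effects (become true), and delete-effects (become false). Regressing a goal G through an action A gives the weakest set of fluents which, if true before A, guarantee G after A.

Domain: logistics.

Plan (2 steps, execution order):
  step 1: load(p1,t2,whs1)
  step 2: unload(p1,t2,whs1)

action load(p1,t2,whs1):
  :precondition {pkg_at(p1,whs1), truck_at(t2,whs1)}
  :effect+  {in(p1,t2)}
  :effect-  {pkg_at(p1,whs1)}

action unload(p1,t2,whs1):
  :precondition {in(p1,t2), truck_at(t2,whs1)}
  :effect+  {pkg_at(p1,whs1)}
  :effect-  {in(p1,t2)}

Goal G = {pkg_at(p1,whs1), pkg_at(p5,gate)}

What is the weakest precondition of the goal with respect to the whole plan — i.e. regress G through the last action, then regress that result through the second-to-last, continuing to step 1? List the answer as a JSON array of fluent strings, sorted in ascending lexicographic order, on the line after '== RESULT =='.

Work backward from the goal:
  through step 2 (unload(p1,t2,whs1)): drop {pkg_at(p1,whs1)}, keep {pkg_at(p5,gate)}, require {in(p1,t2), truck_at(t2,whs1)}
    → {in(p1,t2), pkg_at(p5,gate), truck_at(t2,whs1)}
  through step 1 (load(p1,t2,whs1)): drop {in(p1,t2)}, keep {pkg_at(p5,gate), truck_at(t2,whs1)}, require {pkg_at(p1,whs1), truck_at(t2,whs1)}
    → {pkg_at(p1,whs1), pkg_at(p5,gate), truck_at(t2,whs1)}

== RESULT ==
["pkg_at(p1,whs1)", "pkg_at(p5,gate)", "truck_at(t2,whs1)"]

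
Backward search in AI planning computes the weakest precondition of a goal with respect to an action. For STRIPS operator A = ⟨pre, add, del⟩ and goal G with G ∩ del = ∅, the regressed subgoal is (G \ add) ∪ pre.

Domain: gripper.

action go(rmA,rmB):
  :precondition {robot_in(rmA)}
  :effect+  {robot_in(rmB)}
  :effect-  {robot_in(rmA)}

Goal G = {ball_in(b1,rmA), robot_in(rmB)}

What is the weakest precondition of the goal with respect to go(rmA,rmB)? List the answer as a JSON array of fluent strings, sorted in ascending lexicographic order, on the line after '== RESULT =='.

Compute (G \ add) ∪ pre:
  G ∩ del = {}  (empty — regression defined)
  G \ add = {ball_in(b1,rmA), robot_in(rmB)} \ {robot_in(rmB)} = {ball_in(b1,rmA)}
  ∪ pre   = {ball_in(b1,rmA)} ∪ {robot_in(rmA)}
          = {ball_in(b1,rmA), robot_in(rmA)}

== RESULT ==
["ball_in(b1,rmA)", "robot_in(rmA)"]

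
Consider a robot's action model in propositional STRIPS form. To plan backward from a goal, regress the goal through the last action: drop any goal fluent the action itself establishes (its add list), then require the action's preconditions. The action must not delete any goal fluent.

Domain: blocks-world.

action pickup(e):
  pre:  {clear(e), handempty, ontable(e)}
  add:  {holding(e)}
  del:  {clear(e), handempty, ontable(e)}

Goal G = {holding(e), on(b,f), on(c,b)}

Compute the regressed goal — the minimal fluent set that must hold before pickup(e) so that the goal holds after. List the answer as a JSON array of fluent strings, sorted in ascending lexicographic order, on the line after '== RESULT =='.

Compute (G \ add) ∪ pre:
  G ∩ del = {}  (empty — regression defined)
  G \ add = {holding(e), on(b,f), on(c,b)} \ {holding(e)} = {on(b,f), on(c,b)}
  ∪ pre   = {on(b,f), on(c,b)} ∪ {clear(e), handempty, ontable(e)}
          = {clear(e), handempty, on(b,f), on(c,b), ontable(e)}

== RESULT ==
["clear(e)", "handempty", "on(b,f)", "on(c,b)", "ontable(e)"]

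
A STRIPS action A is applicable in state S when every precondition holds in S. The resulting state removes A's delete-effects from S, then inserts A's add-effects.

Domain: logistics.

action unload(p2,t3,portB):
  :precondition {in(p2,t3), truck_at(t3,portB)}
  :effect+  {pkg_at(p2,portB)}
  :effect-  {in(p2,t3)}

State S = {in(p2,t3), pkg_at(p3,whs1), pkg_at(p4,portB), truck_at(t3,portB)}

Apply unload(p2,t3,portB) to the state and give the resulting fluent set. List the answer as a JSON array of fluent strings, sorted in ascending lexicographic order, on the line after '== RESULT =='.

Progress:
  pre ⊆ S: {in(p2,t3), truck_at(t3,portB)} ⊆ S  — applicable
  S \ del = {pkg_at(p3,whs1), pkg_at(p4,portB), truck_at(t3,portB)}
  ∪ add   = {pkg_at(p2,portB), pkg_at(p3,whs1), pkg_at(p4,portB), truck_at(t3,portB)}

== RESULT ==
["pkg_at(p2,portB)", "pkg_at(p3,whs1)", "pkg_at(p4,portB)", "truck_at(t3,portB)"]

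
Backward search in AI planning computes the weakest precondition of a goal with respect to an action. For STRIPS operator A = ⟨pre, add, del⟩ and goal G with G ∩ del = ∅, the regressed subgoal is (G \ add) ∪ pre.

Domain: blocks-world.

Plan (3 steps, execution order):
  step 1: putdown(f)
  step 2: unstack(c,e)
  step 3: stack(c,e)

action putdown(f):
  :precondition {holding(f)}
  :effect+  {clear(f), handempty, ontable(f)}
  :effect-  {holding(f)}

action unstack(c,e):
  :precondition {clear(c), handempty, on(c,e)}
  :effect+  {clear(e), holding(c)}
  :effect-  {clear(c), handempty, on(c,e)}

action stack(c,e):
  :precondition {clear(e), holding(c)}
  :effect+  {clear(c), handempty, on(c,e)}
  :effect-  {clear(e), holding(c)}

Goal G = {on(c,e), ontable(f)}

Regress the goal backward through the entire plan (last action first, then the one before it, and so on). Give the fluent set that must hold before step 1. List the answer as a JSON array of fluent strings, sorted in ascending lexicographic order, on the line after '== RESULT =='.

Regress step by step:
  through step 3 (stack(c,e)): drop {on(c,e)}, keep {ontable(f)}, require {clear(e), holding(c)}
    → {clear(e), holding(c), ontable(f)}
  through step 2 (unstack(c,e)): drop {clear(e), holding(c)}, keep {ontable(f)}, require {clear(c), handempty, on(c,e)}
    → {clear(c), handempty, on(c,e), ontable(f)}
  through step 1 (putdown(f)): drop {handempty, ontable(f)}, keep {clear(c), on(c,e)}, require {holding(f)}
    → {clear(c), holding(f), on(c,e)}

== RESULT ==
["clear(c)", "holding(f)", "on(c,e)"]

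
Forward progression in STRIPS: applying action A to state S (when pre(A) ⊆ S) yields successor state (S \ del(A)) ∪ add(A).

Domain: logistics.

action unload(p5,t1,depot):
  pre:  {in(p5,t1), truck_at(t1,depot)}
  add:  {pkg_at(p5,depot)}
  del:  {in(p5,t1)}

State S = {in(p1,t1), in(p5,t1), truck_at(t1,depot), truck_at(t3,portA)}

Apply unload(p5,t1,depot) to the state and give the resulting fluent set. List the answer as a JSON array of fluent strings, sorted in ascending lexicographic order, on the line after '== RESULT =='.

Progress:
  pre ⊆ S: {in(p5,t1), truck_at(t1,depot)} ⊆ S  — applicable
  S \ del = {in(p1,t1), truck_at(t1,depot), truck_at(t3,portA)}
  ∪ add   = {in(p1,t1), pkg_at(p5,depot), truck_at(t1,depot), truck_at(t3,portA)}

== RESULT ==
["in(p1,t1)", "pkg_at(p5,depot)", "truck_at(t1,depot)", "truck_at(t3,portA)"]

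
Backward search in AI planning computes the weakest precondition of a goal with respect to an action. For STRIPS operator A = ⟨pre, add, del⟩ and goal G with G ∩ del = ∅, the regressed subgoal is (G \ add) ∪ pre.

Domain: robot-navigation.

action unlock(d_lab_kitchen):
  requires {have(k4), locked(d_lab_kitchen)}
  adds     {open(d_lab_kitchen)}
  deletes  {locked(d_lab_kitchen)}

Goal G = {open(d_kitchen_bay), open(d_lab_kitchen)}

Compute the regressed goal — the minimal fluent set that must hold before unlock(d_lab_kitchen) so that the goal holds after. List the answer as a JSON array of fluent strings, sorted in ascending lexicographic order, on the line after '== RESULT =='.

Compute (G \ add) ∪ pre:
  G ∩ del = {}  (empty — regression defined)
  G \ add = {open(d_kitchen_bay), open(d_lab_kitchen)} \ {open(d_lab_kitchen)} = {open(d_kitchen_bay)}
  ∪ pre   = {open(d_kitchen_bay)} ∪ {have(k4), locked(d_lab_kitchen)}
          = {have(k4), locked(d_lab_kitchen), open(d_kitchen_bay)}

== RESULT ==
["have(k4)", "locked(d_lab_kitchen)", "open(d_kitchen_bay)"]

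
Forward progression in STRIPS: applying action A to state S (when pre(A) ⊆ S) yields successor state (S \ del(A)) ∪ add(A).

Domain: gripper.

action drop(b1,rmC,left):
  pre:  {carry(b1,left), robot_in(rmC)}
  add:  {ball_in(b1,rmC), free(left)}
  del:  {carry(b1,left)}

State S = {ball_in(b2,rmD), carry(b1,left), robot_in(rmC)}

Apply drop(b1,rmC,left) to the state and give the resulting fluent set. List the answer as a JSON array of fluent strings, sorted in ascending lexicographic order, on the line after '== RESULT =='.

Progress:
  pre ⊆ S: {carry(b1,left), robot_in(rmC)} ⊆ S  — applicable
  S \ del = {ball_in(b2,rmD), robot_in(rmC)}
  ∪ add   = {ball_in(b1,rmC), ball_in(b2,rmD), free(left), robot_in(rmC)}

== RESULT ==
["ball_in(b1,rmC)", "ball_in(b2,rmD)", "free(left)", "robot_in(rmC)"]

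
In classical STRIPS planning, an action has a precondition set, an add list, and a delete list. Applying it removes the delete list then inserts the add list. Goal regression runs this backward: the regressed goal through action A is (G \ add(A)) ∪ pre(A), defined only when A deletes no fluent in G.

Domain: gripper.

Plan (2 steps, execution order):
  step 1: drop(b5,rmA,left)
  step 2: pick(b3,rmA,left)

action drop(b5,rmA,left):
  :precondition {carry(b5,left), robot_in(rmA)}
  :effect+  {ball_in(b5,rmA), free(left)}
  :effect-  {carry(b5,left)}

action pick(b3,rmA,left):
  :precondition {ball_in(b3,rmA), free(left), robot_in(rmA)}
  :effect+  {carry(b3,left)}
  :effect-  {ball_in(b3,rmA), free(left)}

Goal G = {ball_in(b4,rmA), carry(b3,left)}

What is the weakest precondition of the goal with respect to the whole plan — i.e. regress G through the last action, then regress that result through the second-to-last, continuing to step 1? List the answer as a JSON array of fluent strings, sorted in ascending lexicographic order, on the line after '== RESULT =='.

Work backward from the goal:
  through step 2 (pick(b3,rmA,left)): drop {carry(b3,left)}, keep {ball_in(b4,rmA)}, require {ball_in(b3,rmA), free(left), robot_in(rmA)}
    → {ball_in(b3,rmA), ball_in(b4,rmA), free(left), robot_in(rmA)}
  through step 1 (drop(b5,rmA,left)): drop {free(left)}, keep {ball_in(b3,rmA), ball_in(b4,rmA), robot_in(rmA)}, require {carry(b5,left), robot_in(rmA)}
    → {ball_in(b3,rmA), ball_in(b4,rmA), carry(b5,left), robot_in(rmA)}

== RESULT ==
["ball_in(b3,rmA)", "ball_in(b4,rmA)", "carry(b5,left)", "robot_in(rmA)"]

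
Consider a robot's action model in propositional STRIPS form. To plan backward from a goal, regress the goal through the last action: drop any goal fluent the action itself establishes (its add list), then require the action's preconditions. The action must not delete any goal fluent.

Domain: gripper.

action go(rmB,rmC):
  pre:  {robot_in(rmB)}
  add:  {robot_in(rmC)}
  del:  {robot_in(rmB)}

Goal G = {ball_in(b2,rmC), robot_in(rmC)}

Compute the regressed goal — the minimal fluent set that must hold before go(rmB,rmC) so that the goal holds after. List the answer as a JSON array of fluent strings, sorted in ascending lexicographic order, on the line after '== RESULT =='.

Compute (G \ add) ∪ pre:
  G ∩ del = {}  (empty — regression defined)
  G \ add = {ball_in(b2,rmC), robot_in(rmC)} \ {robot_in(rmC)} = {ball_in(b2,rmC)}
  ∪ pre   = {ball_in(b2,rmC)} ∪ {robot_in(rmB)}
          = {ball_in(b2,rmC), robot_in(rmB)}

== RESULT ==
["ball_in(b2,rmC)", "robot_in(rmB)"]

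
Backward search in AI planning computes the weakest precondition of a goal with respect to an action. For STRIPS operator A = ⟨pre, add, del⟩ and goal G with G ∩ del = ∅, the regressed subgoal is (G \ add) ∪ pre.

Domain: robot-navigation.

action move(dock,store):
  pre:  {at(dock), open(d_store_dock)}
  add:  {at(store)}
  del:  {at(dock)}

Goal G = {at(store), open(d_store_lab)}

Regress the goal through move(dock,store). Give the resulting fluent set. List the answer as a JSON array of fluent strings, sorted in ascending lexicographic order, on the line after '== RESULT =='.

Regress:
  G ∩ del = {}  (empty — regression defined)
  G \ add = {at(store), open(d_store_lab)} \ {at(store)} = {open(d_store_lab)}
  ∪ pre   = {open(d_store_lab)} ∪ {at(dock), open(d_store_dock)}
          = {at(dock), open(d_store_dock), open(d_store_lab)}

== RESULT ==
["at(dock)", "open(d_store_dock)", "open(d_store_lab)"]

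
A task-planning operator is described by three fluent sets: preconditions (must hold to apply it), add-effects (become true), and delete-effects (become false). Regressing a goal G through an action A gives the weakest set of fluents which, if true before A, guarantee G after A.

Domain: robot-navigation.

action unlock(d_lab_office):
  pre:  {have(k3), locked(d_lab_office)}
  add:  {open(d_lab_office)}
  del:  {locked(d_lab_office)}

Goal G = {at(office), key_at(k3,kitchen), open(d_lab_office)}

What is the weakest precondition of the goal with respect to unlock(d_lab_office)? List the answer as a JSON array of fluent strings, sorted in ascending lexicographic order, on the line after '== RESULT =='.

Compute (G \ add) ∪ pre:
  G ∩ del = {}  (empty — regression defined)
  G \ add = {at(office), key_at(k3,kitchen), open(d_lab_office)} \ {open(d_lab_office)} = {at(office), key_at(k3,kitchen)}
  ∪ pre   = {at(office), key_at(k3,kitchen)} ∪ {have(k3), locked(d_lab_office)}
          = {at(office), have(k3), key_at(k3,kitchen), locked(d_lab_office)}

== RESULT ==
["at(office)", "have(k3)", "key_at(k3,kitchen)", "locked(d_lab_office)"]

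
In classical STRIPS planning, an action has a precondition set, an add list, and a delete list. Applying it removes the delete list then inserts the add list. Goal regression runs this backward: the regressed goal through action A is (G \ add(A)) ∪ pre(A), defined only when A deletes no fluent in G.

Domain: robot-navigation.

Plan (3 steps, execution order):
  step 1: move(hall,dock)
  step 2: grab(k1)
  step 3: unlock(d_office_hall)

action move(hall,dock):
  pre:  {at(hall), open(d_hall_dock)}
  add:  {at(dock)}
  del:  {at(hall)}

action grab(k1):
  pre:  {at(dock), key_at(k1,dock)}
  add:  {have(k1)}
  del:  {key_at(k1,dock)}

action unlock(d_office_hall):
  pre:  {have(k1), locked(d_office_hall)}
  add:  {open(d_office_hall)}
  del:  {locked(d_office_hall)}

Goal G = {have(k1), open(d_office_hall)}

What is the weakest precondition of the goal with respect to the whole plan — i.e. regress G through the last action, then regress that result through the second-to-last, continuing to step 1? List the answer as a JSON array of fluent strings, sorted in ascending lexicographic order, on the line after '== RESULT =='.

Work backward from the goal:
  through step 3 (unlock(d_office_hall)): drop {open(d_office_hall)}, keep {have(k1)}, require {have(k1), locked(d_office_hall)}
    → {have(k1), locked(d_office_hall)}
  through step 2 (grab(k1)): drop {have(k1)}, keep {locked(d_office_hall)}, require {at(dock), key_at(k1,dock)}
    → {at(dock), key_at(k1,dock), locked(d_office_hall)}
  through step 1 (move(hall,dock)): drop {at(dock)}, keep {key_at(k1,dock), locked(d_office_hall)}, require {at(hall), open(d_hall_dock)}
    → {at(hall), key_at(k1,dock), locked(d_office_hall), open(d_hall_dock)}

== RESULT ==
["at(hall)", "key_at(k1,dock)", "locked(d_office_hall)", "open(d_hall_dock)"]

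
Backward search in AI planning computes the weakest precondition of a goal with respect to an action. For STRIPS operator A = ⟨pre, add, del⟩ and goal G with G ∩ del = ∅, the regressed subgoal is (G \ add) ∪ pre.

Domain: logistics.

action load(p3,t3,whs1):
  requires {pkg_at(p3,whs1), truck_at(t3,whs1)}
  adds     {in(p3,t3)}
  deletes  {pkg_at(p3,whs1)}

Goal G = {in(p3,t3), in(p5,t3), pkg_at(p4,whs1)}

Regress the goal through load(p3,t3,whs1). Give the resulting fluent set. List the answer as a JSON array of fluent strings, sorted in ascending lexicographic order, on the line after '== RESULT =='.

Compute (G \ add) ∪ pre:
  G ∩ del = {}  (empty — regression defined)
  G \ add = {in(p3,t3), in(p5,t3), pkg_at(p4,whs1)} \ {in(p3,t3)} = {in(p5,t3), pkg_at(p4,whs1)}
  ∪ pre   = {in(p5,t3), pkg_at(p4,whs1)} ∪ {pkg_at(p3,whs1), truck_at(t3,whs1)}
          = {in(p5,t3), pkg_at(p3,whs1), pkg_at(p4,whs1), truck_at(t3,whs1)}

== RESULT ==
["in(p5,t3)", "pkg_at(p3,whs1)", "pkg_at(p4,whs1)", "truck_at(t3,whs1)"]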